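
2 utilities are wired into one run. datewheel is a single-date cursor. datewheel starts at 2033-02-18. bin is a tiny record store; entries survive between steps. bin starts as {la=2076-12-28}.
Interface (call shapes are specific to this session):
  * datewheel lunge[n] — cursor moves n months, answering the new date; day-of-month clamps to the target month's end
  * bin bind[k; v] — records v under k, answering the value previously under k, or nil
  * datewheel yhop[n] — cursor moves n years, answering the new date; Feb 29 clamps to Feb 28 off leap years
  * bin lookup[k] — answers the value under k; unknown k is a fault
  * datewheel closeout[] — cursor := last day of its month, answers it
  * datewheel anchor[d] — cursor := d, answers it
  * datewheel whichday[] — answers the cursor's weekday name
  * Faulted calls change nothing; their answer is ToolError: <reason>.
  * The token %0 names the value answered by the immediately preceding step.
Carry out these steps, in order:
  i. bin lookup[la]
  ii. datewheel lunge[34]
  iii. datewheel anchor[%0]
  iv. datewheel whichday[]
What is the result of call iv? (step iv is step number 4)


Then bin lookup(k: la), — result: 2076-12-28.
Using datewheel lunge(n: 34), and observe 2035-12-18.
I run datewheel anchor(d: %0), and see 2035-12-18.
Using datewheel whichday(), and see Tuesday.

Answer: Tuesday


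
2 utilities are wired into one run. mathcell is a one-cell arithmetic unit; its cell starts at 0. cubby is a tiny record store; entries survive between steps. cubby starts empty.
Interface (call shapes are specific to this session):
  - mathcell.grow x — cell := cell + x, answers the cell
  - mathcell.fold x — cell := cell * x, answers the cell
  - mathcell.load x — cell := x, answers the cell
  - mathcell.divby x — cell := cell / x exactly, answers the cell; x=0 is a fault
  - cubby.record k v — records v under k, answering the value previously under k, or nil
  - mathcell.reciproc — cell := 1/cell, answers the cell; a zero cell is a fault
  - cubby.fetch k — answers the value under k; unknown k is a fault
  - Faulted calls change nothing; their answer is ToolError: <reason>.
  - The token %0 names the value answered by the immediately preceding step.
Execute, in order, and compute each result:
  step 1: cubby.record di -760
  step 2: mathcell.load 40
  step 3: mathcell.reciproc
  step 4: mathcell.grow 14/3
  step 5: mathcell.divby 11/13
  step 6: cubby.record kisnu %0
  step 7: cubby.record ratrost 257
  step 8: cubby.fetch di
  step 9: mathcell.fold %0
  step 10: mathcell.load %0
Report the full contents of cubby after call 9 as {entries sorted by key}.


Now I run cubby.record with k='di', v='-760': nil.
Using mathcell.load with x='40', and get 40.
I call mathcell.reciproc, and see 1/40.
I call mathcell.grow with x='14/3', and observe 563/120.
Then mathcell.divby with x='11/13', → 7319/1320.
Next I call cubby.record with k='kisnu', v='%0', and observe nil.
Next I call cubby.record with k='ratrost', v='257': nil.
I invoke cubby.fetch with k='di', which returns -760.
Calling mathcell.fold with x='%0', — result: -139061/33.
Now I run mathcell.load with x='%0', which returns -139061/33.

Answer: {di=-760, kisnu=7319/1320, ratrost=257}


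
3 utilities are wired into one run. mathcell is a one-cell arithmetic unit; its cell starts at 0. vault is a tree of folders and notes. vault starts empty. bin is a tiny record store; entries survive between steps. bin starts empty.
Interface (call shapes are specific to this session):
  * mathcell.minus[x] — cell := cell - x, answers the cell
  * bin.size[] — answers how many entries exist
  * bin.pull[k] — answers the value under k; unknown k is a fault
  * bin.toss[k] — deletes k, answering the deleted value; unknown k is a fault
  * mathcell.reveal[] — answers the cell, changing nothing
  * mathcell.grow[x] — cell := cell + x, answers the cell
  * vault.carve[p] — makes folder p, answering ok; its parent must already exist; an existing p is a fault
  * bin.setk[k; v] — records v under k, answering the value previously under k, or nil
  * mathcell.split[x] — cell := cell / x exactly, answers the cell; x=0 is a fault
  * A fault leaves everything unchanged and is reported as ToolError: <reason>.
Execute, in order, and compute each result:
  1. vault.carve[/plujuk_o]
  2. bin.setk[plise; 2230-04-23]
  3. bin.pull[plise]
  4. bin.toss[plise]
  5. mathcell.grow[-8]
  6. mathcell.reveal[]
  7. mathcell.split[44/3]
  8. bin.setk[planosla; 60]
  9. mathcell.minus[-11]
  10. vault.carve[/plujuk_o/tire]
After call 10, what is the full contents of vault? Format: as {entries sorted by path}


Answer: {plujuk_o/, plujuk_o/tire/}

Derivation:
==> vault.carve(/plujuk_o)
<== ok
==> bin.setk(plise, 2230-04-23)
<== nil
==> bin.pull(plise)
<== 2230-04-23
==> bin.toss(plise)
<== 2230-04-23
==> mathcell.grow(-8)
<== -8
==> mathcell.reveal()
<== -8
==> mathcell.split(44/3)
<== -6/11
==> bin.setk(planosla, 60)
<== nil
==> mathcell.minus(-11)
<== 115/11
==> vault.carve(/plujuk_o/tire)
<== ok


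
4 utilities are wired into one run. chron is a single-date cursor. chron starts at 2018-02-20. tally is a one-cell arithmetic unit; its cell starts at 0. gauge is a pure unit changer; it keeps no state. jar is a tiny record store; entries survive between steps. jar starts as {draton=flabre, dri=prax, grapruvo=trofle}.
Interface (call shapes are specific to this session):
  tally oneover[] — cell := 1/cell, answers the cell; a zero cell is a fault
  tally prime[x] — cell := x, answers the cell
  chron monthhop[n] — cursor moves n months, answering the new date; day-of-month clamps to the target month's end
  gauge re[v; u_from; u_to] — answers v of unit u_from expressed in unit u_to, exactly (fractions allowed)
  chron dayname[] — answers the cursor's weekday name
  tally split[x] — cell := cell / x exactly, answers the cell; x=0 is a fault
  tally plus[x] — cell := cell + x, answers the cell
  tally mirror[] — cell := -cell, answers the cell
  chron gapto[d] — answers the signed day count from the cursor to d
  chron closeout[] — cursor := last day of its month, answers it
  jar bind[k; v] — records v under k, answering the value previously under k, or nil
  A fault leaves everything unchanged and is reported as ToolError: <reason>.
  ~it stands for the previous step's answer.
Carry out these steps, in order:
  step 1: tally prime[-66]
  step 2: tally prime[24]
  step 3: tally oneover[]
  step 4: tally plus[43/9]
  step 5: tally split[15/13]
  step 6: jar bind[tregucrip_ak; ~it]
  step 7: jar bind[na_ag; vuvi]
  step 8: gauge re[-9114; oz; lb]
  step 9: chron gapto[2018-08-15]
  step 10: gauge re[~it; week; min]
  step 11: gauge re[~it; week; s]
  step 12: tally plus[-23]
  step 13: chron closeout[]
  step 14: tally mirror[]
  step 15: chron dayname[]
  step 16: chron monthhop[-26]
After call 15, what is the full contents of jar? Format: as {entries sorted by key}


! 1. tally prime(x=-66) => -66
! 2. tally prime(x=24) => 24
! 3. tally oneover() => 1/24
! 4. tally plus(x=43/9) => 347/72
! 5. tally split(x=15/13) => 4511/1080
! 6. jar bind(k=tregucrip_ak, v=~it) => nil
! 7. jar bind(k=na_ag, v=vuvi) => nil
! 8. gauge re(v=-9114, u_from=oz, u_to=lb) => -4557/8
! 9. chron gapto(d=2018-08-15) => 176
! 10. gauge re(v=~it, u_from=week, u_to=min) => 1774080
! 11. gauge re(v=~it, u_from=week, u_to=s) => 1072963584000
! 12. tally plus(x=-23) => -20329/1080
! 13. chron closeout() => 2018-02-28
! 14. tally mirror() => 20329/1080
! 15. chron dayname() => Wednesday
! 16. chron monthhop(n=-26) => 2015-12-28

Answer: {draton=flabre, dri=prax, grapruvo=trofle, na_ag=vuvi, tregucrip_ak=4511/1080}


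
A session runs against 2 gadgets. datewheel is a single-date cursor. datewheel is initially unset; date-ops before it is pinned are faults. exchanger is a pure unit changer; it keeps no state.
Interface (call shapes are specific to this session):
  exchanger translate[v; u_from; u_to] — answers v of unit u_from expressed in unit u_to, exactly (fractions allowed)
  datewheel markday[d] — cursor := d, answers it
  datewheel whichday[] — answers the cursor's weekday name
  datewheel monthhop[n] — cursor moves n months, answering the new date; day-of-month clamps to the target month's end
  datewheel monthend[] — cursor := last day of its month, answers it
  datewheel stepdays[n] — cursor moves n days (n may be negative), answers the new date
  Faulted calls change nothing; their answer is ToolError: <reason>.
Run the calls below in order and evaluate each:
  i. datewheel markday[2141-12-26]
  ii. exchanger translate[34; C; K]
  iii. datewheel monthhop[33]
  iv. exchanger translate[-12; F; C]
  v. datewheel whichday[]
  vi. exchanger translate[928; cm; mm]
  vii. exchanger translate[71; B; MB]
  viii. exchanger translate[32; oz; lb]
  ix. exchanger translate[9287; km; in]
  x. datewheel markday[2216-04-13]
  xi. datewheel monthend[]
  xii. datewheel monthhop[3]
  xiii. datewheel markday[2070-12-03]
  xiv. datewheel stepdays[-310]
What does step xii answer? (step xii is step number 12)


% datewheel markday(d='2141-12-26') : 2141-12-26
% exchanger translate(v='34', u_from='C', u_to='K') : 6143/20
% datewheel monthhop(n='33') : 2144-09-26
% exchanger translate(v='-12', u_from='F', u_to='C') : -220/9
% datewheel whichday() : Saturday
% exchanger translate(v='928', u_from='cm', u_to='mm') : 9280
% exchanger translate(v='71', u_from='B', u_to='MB') : 71/1000000
% exchanger translate(v='32', u_from='oz', u_to='lb') : 2
% exchanger translate(v='9287', u_from='km', u_to='in') : 46435000000/127
% datewheel markday(d='2216-04-13') : 2216-04-13
% datewheel monthend() : 2216-04-30
% datewheel monthhop(n='3') : 2216-07-30
% datewheel markday(d='2070-12-03') : 2070-12-03
% datewheel stepdays(n='-310') : 2070-01-27

Answer: 2216-07-30


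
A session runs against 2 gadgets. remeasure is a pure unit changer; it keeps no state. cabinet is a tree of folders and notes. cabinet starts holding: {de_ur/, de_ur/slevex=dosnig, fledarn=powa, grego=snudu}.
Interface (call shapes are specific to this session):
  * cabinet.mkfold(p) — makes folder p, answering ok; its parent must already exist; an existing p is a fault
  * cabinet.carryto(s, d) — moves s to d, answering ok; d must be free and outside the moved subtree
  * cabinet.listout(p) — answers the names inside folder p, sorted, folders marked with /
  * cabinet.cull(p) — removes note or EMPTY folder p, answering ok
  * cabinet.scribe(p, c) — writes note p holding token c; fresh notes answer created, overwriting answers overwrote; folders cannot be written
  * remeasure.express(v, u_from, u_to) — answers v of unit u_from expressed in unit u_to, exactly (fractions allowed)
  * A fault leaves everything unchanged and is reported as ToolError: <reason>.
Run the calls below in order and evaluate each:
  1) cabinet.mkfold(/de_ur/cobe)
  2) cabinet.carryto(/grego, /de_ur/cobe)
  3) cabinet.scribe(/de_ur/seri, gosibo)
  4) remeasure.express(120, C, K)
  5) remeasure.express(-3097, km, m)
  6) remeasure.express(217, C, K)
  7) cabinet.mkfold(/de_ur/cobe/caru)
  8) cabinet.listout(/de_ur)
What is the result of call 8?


Answer: [cobe/, seri, slevex]

Derivation:
==> mkfold(p: /de_ur/cobe)
<== ok
==> carryto(s: /grego, d: /de_ur/cobe)
<== ToolError: exists
==> scribe(p: /de_ur/seri, c: gosibo)
<== created
==> express(v: 120, u_from: C, u_to: K)
<== 7863/20
==> express(v: -3097, u_from: km, u_to: m)
<== -3097000
==> express(v: 217, u_from: C, u_to: K)
<== 9803/20
==> mkfold(p: /de_ur/cobe/caru)
<== ok
==> listout(p: /de_ur)
<== [cobe/, seri, slevex]


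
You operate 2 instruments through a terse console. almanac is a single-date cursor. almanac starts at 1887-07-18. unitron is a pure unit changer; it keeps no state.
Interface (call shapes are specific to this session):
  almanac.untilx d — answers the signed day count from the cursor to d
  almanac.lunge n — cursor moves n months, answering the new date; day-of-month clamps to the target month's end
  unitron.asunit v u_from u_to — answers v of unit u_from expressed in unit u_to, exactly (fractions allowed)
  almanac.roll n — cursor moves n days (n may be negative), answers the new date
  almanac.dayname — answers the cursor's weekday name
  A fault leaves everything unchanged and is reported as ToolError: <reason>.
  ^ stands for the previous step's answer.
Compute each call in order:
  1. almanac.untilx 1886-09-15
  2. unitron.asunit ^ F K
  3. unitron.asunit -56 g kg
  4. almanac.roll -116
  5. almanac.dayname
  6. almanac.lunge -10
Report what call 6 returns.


Answer: 1886-05-24

Derivation:
·→ almanac.untilx(d=1886-09-15)
·← -306
·→ unitron.asunit(v=^, u_from=F, u_to=K)
·← 15367/180
·→ unitron.asunit(v=-56, u_from=g, u_to=kg)
·← -7/125
·→ almanac.roll(n=-116)
·← 1887-03-24
·→ almanac.dayname()
·← Thursday
·→ almanac.lunge(n=-10)
·← 1886-05-24


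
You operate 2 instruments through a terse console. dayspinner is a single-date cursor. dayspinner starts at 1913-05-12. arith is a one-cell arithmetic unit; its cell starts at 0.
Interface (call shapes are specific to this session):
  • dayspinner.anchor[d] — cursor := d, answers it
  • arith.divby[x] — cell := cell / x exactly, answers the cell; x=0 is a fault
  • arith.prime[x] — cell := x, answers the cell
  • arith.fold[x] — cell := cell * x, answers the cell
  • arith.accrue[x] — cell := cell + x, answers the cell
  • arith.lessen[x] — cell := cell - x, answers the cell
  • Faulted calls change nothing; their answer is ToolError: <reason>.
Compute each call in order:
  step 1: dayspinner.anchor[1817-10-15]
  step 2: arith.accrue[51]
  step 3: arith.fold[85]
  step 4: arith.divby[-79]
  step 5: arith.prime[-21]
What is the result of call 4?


Answer: -4335/79

Derivation:
==> dayspinner.anchor(d: 1817-10-15)
<== 1817-10-15
==> arith.accrue(x: 51)
<== 51
==> arith.fold(x: 85)
<== 4335
==> arith.divby(x: -79)
<== -4335/79
==> arith.prime(x: -21)
<== -21


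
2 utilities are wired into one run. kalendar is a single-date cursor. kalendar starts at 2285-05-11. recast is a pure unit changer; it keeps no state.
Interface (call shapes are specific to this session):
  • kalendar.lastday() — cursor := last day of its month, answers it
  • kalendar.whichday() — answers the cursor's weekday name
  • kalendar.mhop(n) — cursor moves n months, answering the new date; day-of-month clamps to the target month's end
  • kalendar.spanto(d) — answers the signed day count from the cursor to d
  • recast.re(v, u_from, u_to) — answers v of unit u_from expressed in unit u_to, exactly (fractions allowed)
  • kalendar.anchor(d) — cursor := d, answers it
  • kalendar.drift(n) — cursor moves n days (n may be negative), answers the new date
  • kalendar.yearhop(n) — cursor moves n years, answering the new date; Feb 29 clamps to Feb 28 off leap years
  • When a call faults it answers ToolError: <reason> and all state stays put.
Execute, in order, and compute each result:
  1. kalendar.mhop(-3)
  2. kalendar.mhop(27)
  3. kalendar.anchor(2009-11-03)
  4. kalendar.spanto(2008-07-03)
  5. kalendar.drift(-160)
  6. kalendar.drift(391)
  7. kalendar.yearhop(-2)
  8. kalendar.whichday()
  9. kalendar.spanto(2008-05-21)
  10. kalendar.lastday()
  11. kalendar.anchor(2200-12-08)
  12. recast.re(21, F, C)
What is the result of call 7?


Answer: 2008-06-22

Derivation:
> kalendar.mhop n='-3'
:: 2285-02-11
> kalendar.mhop n='27'
:: 2287-05-11
> kalendar.anchor d='2009-11-03'
:: 2009-11-03
> kalendar.spanto d='2008-07-03'
:: -488
> kalendar.drift n='-160'
:: 2009-05-27
> kalendar.drift n='391'
:: 2010-06-22
> kalendar.yearhop n='-2'
:: 2008-06-22
> kalendar.whichday
:: Sunday
> kalendar.spanto d='2008-05-21'
:: -32
> kalendar.lastday
:: 2008-06-30
> kalendar.anchor d='2200-12-08'
:: 2200-12-08
> recast.re v='21' u_from='F' u_to='C'
:: -55/9


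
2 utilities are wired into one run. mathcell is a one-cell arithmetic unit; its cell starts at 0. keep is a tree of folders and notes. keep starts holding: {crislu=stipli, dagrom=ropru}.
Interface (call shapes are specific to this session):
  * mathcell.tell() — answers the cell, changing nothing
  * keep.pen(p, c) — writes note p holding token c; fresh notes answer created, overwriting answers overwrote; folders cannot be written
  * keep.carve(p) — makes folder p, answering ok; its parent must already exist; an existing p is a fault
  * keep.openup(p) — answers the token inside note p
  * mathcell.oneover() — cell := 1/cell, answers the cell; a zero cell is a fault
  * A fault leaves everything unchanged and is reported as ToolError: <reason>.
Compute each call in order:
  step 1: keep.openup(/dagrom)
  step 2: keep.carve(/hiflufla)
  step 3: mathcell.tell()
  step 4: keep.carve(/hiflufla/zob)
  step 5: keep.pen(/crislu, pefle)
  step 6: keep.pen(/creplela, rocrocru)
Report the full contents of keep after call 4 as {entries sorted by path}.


// openup(p=/dagrom) => ropru
// carve(p=/hiflufla) => ok
// tell() => 0
// carve(p=/hiflufla/zob) => ok
// pen(p=/crislu, c=pefle) => overwrote
// pen(p=/creplela, c=rocrocru) => created

Answer: {crislu=stipli, dagrom=ropru, hiflufla/, hiflufla/zob/}


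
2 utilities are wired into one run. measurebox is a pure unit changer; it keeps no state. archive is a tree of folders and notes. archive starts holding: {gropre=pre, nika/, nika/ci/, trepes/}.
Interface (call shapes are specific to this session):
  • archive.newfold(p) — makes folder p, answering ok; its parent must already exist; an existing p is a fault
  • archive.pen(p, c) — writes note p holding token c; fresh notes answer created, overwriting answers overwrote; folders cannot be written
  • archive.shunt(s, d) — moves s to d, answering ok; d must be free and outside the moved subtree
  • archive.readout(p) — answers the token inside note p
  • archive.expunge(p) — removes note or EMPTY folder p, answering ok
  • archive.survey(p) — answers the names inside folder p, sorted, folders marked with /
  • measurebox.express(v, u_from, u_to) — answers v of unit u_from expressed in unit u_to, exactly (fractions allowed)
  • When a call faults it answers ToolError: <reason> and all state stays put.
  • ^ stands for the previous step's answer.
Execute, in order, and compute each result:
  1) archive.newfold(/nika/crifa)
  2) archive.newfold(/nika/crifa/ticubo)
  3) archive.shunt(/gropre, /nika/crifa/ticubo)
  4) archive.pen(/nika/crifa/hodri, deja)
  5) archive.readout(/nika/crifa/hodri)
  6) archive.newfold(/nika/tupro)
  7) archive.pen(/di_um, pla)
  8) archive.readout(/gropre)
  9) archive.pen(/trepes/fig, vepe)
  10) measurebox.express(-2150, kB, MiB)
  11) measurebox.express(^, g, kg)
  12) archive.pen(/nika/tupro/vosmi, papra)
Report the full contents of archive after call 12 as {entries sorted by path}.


-> newfold(p=/nika/crifa)
<- ok
-> newfold(p=/nika/crifa/ticubo)
<- ok
-> shunt(s=/gropre, d=/nika/crifa/ticubo)
<- ToolError: exists
-> pen(p=/nika/crifa/hodri, c=deja)
<- created
-> readout(p=/nika/crifa/hodri)
<- deja
-> newfold(p=/nika/tupro)
<- ok
-> pen(p=/di_um, c=pla)
<- created
-> readout(p=/gropre)
<- pre
-> pen(p=/trepes/fig, c=vepe)
<- created
-> express(v=-2150, u_from=kB, u_to=MiB)
<- -134375/65536
-> express(v=^, u_from=g, u_to=kg)
<- -1075/524288
-> pen(p=/nika/tupro/vosmi, c=papra)
<- created

Answer: {di_um=pla, gropre=pre, nika/, nika/ci/, nika/crifa/, nika/crifa/hodri=deja, nika/crifa/ticubo/, nika/tupro/, nika/tupro/vosmi=papra, trepes/, trepes/fig=vepe}


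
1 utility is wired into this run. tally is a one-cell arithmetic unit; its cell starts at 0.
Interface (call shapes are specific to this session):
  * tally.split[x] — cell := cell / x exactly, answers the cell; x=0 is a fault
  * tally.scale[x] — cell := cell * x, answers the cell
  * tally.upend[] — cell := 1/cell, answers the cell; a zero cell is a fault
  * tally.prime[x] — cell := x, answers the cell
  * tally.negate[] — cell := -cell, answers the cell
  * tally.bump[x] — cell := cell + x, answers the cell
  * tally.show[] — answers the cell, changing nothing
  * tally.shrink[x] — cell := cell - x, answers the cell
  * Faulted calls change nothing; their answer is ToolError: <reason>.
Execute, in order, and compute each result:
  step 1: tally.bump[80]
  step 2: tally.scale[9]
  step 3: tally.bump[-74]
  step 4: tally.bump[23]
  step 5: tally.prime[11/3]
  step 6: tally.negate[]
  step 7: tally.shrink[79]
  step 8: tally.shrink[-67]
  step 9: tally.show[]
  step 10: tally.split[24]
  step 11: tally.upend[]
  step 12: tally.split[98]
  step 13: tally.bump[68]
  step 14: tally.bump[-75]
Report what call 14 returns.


[in] bump x=80
:: 80
[in] scale x=9
:: 720
[in] bump x=-74
:: 646
[in] bump x=23
:: 669
[in] prime x=11/3
:: 11/3
[in] negate
:: -11/3
[in] shrink x=79
:: -248/3
[in] shrink x=-67
:: -47/3
[in] show
:: -47/3
[in] split x=24
:: -47/72
[in] upend
:: -72/47
[in] split x=98
:: -36/2303
[in] bump x=68
:: 156568/2303
[in] bump x=-75
:: -16157/2303

Answer: -16157/2303


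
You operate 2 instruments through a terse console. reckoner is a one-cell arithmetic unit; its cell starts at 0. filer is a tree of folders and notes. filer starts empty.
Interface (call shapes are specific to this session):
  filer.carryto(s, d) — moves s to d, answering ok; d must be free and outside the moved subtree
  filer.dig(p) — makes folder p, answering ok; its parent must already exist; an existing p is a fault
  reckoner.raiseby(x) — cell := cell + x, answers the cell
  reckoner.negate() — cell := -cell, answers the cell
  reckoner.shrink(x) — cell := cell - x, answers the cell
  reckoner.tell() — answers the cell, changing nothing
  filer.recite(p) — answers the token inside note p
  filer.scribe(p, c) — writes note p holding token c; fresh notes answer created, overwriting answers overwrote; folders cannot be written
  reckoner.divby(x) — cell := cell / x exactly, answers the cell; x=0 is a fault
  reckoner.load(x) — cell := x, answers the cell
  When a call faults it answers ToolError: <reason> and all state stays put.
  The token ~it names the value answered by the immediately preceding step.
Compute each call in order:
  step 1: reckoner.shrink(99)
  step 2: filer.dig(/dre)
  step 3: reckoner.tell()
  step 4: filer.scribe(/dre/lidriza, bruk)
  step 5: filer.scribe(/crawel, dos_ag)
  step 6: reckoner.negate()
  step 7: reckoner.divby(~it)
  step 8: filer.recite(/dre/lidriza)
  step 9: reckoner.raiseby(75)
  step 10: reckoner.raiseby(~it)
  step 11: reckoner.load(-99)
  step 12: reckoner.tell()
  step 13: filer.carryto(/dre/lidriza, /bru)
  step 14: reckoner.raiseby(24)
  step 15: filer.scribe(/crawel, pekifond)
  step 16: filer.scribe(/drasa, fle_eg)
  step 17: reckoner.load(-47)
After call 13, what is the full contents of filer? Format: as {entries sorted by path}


Answer: {bru=bruk, crawel=dos_ag, dre/}

Derivation:
-> reckoner.shrink(x→99)
<- -99
-> filer.dig(p→/dre)
<- ok
-> reckoner.tell()
<- -99
-> filer.scribe(p→/dre/lidriza, c→bruk)
<- created
-> filer.scribe(p→/crawel, c→dos_ag)
<- created
-> reckoner.negate()
<- 99
-> reckoner.divby(x→~it)
<- 1
-> filer.recite(p→/dre/lidriza)
<- bruk
-> reckoner.raiseby(x→75)
<- 76
-> reckoner.raiseby(x→~it)
<- 152
-> reckoner.load(x→-99)
<- -99
-> reckoner.tell()
<- -99
-> filer.carryto(s→/dre/lidriza, d→/bru)
<- ok
-> reckoner.raiseby(x→24)
<- -75
-> filer.scribe(p→/crawel, c→pekifond)
<- overwrote
-> filer.scribe(p→/drasa, c→fle_eg)
<- created
-> reckoner.load(x→-47)
<- -47


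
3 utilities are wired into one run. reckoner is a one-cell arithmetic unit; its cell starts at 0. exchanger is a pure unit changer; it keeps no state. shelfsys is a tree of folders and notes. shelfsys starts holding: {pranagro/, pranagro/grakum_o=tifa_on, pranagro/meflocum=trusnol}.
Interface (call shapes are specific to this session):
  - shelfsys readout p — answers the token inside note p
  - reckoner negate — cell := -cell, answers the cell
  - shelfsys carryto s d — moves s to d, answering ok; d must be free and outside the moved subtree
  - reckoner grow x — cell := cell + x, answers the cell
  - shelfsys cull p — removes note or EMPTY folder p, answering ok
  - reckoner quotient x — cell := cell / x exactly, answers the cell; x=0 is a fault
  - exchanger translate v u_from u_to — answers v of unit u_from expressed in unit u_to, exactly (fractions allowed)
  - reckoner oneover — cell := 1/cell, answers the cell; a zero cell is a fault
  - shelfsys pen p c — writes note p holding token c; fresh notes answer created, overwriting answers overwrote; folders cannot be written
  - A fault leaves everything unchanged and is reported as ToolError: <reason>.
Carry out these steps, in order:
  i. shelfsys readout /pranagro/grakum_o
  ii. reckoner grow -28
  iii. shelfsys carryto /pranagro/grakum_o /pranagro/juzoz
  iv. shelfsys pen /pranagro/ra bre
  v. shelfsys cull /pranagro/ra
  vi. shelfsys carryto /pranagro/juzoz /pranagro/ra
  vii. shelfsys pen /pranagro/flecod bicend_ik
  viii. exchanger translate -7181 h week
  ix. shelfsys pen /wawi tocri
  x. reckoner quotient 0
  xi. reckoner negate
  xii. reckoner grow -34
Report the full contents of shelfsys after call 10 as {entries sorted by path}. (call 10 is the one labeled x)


CALL shelfsys readout[p→/pranagro/grakum_o]
RET  tifa_on
CALL reckoner grow[x→-28]
RET  -28
CALL shelfsys carryto[s→/pranagro/grakum_o; d→/pranagro/juzoz]
RET  ok
CALL shelfsys pen[p→/pranagro/ra; c→bre]
RET  created
CALL shelfsys cull[p→/pranagro/ra]
RET  ok
CALL shelfsys carryto[s→/pranagro/juzoz; d→/pranagro/ra]
RET  ok
CALL shelfsys pen[p→/pranagro/flecod; c→bicend_ik]
RET  created
CALL exchanger translate[v→-7181; u_from→h; u_to→week]
RET  -7181/168
CALL shelfsys pen[p→/wawi; c→tocri]
RET  created
CALL reckoner quotient[x→0]
RET  ToolError: division by zero
CALL reckoner negate[]
RET  28
CALL reckoner grow[x→-34]
RET  -6

Answer: {pranagro/, pranagro/flecod=bicend_ik, pranagro/meflocum=trusnol, pranagro/ra=tifa_on, wawi=tocri}


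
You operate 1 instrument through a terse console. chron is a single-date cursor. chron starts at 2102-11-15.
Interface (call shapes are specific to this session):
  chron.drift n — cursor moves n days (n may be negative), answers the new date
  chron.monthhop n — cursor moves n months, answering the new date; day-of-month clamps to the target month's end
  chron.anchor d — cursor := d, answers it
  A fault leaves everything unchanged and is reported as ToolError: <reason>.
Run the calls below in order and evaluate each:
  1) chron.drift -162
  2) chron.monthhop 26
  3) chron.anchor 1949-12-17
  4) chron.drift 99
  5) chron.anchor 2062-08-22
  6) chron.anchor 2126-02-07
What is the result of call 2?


→ chron.drift(n→-162)
← 2102-06-06
→ chron.monthhop(n→26)
← 2104-08-06
→ chron.anchor(d→1949-12-17)
← 1949-12-17
→ chron.drift(n→99)
← 1950-03-26
→ chron.anchor(d→2062-08-22)
← 2062-08-22
→ chron.anchor(d→2126-02-07)
← 2126-02-07

Answer: 2104-08-06


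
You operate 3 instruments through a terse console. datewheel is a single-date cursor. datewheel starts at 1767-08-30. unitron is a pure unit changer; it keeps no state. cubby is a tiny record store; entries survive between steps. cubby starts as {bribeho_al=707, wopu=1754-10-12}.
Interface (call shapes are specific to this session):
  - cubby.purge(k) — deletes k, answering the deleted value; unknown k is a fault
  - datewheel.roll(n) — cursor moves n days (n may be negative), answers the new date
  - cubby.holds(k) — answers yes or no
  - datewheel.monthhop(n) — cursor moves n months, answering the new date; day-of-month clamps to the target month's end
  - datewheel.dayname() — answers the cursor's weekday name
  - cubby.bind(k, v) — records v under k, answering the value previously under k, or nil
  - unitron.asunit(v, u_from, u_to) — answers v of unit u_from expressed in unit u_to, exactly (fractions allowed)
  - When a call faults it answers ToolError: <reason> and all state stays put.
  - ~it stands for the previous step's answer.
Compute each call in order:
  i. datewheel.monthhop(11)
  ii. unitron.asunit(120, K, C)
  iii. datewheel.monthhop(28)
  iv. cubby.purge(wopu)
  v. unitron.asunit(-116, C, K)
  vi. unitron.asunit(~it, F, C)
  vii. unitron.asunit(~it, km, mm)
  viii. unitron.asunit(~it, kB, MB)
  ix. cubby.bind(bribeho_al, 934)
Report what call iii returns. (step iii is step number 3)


>> datewheel.monthhop(n→11)
<< 1768-07-30
>> unitron.asunit(v→120, u_from→K, u_to→C)
<< -3063/20
>> datewheel.monthhop(n→28)
<< 1770-11-30
>> cubby.purge(k→wopu)
<< 1754-10-12
>> unitron.asunit(v→-116, u_from→C, u_to→K)
<< 3143/20
>> unitron.asunit(v→~it, u_from→F, u_to→C)
<< 2503/36
>> unitron.asunit(v→~it, u_from→km, u_to→mm)
<< 625750000/9
>> unitron.asunit(v→~it, u_from→kB, u_to→MB)
<< 625750/9
>> cubby.bind(k→bribeho_al, v→934)
<< 707

Answer: 1770-11-30


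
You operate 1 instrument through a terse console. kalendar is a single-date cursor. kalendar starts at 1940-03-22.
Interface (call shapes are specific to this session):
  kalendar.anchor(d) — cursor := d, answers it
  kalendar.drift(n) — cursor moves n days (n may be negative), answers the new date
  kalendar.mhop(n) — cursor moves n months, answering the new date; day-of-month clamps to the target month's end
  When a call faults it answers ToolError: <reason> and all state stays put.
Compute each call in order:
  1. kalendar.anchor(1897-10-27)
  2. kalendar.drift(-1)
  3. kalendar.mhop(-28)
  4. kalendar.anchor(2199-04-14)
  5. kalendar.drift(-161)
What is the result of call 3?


[in] kalendar.anchor d=1897-10-27
:: 1897-10-27
[in] kalendar.drift n=-1
:: 1897-10-26
[in] kalendar.mhop n=-28
:: 1895-06-26
[in] kalendar.anchor d=2199-04-14
:: 2199-04-14
[in] kalendar.drift n=-161
:: 2198-11-04

Answer: 1895-06-26


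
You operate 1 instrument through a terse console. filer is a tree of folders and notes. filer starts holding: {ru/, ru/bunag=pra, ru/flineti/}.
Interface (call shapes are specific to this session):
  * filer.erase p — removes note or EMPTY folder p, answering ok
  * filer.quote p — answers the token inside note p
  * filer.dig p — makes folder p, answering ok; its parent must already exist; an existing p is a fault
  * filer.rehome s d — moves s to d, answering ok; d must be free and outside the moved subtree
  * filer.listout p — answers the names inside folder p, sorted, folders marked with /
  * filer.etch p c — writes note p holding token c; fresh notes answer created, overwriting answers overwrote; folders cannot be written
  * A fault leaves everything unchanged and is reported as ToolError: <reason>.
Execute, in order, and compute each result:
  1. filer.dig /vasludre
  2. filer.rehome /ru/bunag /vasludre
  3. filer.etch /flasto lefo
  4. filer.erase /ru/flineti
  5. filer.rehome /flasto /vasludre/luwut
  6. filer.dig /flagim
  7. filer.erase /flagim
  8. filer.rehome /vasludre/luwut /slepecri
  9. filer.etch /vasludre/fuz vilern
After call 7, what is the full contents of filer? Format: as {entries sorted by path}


-> filer.dig(p='/vasludre')
<- ok
-> filer.rehome(s='/ru/bunag', d='/vasludre')
<- ToolError: exists
-> filer.etch(p='/flasto', c='lefo')
<- created
-> filer.erase(p='/ru/flineti')
<- ok
-> filer.rehome(s='/flasto', d='/vasludre/luwut')
<- ok
-> filer.dig(p='/flagim')
<- ok
-> filer.erase(p='/flagim')
<- ok
-> filer.rehome(s='/vasludre/luwut', d='/slepecri')
<- ok
-> filer.etch(p='/vasludre/fuz', c='vilern')
<- created

Answer: {ru/, ru/bunag=pra, vasludre/, vasludre/luwut=lefo}


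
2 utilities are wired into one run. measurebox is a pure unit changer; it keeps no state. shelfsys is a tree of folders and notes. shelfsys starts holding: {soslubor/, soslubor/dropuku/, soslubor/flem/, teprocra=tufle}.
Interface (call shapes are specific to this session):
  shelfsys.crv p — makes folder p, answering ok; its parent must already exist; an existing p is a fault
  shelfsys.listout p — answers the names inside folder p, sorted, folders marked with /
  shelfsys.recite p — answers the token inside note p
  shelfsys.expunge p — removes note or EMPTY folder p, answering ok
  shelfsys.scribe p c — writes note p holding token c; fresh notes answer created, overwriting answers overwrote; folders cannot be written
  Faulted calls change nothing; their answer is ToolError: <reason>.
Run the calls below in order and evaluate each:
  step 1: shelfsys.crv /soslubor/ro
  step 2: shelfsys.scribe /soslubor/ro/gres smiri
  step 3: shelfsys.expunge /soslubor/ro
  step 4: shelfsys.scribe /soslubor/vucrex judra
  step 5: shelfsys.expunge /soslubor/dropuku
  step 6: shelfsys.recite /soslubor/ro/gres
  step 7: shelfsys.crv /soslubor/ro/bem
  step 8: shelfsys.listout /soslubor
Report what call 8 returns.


→ shelfsys.crv(p→/soslubor/ro)
← ok
→ shelfsys.scribe(p→/soslubor/ro/gres, c→smiri)
← created
→ shelfsys.expunge(p→/soslubor/ro)
← ToolError: not empty
→ shelfsys.scribe(p→/soslubor/vucrex, c→judra)
← created
→ shelfsys.expunge(p→/soslubor/dropuku)
← ok
→ shelfsys.recite(p→/soslubor/ro/gres)
← smiri
→ shelfsys.crv(p→/soslubor/ro/bem)
← ok
→ shelfsys.listout(p→/soslubor)
← [flem/, ro/, vucrex]

Answer: [flem/, ro/, vucrex]


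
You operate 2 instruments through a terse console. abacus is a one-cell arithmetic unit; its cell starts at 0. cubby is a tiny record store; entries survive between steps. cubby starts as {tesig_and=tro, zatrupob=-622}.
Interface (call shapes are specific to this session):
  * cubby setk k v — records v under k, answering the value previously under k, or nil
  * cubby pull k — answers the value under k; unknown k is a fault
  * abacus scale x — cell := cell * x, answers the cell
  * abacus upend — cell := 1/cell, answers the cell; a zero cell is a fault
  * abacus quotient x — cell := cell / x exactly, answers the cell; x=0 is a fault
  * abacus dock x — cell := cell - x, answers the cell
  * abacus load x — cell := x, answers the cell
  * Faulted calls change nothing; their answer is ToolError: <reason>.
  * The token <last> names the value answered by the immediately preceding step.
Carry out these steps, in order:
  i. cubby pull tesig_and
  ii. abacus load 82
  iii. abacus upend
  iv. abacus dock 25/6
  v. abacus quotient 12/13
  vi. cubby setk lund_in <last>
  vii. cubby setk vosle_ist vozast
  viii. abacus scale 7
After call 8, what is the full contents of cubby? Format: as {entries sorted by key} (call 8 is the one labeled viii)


Answer: {lund_in=-6643/1476, tesig_and=tro, vosle_ist=vozast, zatrupob=-622}

Derivation:
·→ cubby pull(k='tesig_and')
·← tro
·→ abacus load(x='82')
·← 82
·→ abacus upend()
·← 1/82
·→ abacus dock(x='25/6')
·← -511/123
·→ abacus quotient(x='12/13')
·← -6643/1476
·→ cubby setk(k='lund_in', v='<last>')
·← nil
·→ cubby setk(k='vosle_ist', v='vozast')
·← nil
·→ abacus scale(x='7')
·← -46501/1476


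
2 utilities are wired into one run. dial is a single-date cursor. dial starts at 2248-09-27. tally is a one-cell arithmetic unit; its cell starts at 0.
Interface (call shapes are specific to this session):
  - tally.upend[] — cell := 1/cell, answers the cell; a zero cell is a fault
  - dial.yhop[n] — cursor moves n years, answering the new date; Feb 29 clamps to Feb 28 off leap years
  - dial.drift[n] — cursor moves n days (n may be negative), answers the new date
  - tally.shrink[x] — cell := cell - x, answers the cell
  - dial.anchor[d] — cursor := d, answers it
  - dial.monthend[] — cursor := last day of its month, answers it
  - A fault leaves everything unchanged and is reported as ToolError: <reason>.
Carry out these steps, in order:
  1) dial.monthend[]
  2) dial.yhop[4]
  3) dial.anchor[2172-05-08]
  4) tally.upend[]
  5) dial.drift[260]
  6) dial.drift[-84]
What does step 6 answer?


-- dial.monthend() ~> 2248-09-30
-- dial.yhop(4) ~> 2252-09-30
-- dial.anchor(2172-05-08) ~> 2172-05-08
-- tally.upend() ~> ToolError: reciprocal of zero
-- dial.drift(260) ~> 2173-01-23
-- dial.drift(-84) ~> 2172-10-31

Answer: 2172-10-31


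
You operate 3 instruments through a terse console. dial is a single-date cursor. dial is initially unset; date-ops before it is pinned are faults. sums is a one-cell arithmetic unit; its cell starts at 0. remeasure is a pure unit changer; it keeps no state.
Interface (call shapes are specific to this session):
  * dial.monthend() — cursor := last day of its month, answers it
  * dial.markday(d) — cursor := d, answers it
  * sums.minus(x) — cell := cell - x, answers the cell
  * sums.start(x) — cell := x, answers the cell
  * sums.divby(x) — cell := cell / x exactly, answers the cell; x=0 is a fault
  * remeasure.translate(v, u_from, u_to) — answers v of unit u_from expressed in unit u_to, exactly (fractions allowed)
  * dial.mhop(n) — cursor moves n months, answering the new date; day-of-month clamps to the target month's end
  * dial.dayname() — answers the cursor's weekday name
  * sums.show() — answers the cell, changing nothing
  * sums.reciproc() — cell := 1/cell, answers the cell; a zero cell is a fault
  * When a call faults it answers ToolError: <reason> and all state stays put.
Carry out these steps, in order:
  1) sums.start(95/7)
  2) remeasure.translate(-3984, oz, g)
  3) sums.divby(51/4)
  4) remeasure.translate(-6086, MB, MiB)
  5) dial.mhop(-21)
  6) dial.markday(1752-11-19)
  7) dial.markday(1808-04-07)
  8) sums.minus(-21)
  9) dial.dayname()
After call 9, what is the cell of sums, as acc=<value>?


% sums.start(x: 95/7) == 95/7
% remeasure.translate(v: -3984, u_from: oz, u_to: g) == -11294450013/100000
% sums.divby(x: 51/4) == 380/357
% remeasure.translate(v: -6086, u_from: MB, u_to: MiB) == -47546875/8192
% dial.mhop(n: -21) == ToolError: no date set
% dial.markday(d: 1752-11-19) == 1752-11-19
% dial.markday(d: 1808-04-07) == 1808-04-07
% sums.minus(x: -21) == 7877/357
% dial.dayname() == Thursday

Answer: acc=7877/357


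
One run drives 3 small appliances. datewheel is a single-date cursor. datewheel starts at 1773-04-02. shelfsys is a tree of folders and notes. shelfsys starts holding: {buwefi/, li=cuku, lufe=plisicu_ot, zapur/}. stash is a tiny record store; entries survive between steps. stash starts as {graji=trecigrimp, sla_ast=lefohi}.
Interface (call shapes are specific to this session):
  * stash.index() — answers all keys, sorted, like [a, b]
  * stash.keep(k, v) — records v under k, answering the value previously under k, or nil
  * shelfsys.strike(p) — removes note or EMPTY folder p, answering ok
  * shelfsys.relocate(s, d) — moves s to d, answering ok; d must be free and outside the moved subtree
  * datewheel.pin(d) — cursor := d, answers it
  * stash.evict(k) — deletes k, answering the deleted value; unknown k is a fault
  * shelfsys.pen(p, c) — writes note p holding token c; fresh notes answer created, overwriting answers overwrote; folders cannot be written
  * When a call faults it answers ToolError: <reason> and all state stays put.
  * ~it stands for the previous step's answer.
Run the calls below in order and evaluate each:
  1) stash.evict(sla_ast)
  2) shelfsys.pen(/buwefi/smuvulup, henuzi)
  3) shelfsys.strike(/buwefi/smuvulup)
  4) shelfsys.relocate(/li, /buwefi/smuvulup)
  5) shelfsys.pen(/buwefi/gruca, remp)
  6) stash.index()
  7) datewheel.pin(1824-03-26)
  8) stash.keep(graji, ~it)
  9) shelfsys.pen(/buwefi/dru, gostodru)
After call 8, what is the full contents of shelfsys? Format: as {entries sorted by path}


Answer: {buwefi/, buwefi/gruca=remp, buwefi/smuvulup=cuku, lufe=plisicu_ot, zapur/}

Derivation:
-> stash.evict(sla_ast)
<- lefohi
-> shelfsys.pen(/buwefi/smuvulup, henuzi)
<- created
-> shelfsys.strike(/buwefi/smuvulup)
<- ok
-> shelfsys.relocate(/li, /buwefi/smuvulup)
<- ok
-> shelfsys.pen(/buwefi/gruca, remp)
<- created
-> stash.index()
<- [graji]
-> datewheel.pin(1824-03-26)
<- 1824-03-26
-> stash.keep(graji, ~it)
<- trecigrimp
-> shelfsys.pen(/buwefi/dru, gostodru)
<- created


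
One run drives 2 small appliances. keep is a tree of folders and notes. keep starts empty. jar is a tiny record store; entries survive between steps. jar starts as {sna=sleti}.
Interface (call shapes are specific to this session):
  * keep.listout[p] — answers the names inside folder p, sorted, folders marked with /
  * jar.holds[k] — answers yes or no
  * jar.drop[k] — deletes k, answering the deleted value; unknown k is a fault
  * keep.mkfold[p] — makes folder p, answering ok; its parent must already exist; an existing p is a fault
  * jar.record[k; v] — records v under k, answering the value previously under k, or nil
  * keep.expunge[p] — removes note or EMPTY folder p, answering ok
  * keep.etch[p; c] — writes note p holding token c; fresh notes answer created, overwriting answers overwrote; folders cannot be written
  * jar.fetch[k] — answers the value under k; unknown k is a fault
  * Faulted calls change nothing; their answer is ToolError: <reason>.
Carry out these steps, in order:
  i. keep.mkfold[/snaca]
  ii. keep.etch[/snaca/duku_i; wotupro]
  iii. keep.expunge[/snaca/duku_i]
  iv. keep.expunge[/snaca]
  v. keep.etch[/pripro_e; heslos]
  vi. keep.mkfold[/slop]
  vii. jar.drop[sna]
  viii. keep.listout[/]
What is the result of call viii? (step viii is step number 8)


Answer: [pripro_e, slop/]

Derivation:
// 1. mkfold(p=/snaca) == ok
// 2. etch(p=/snaca/duku_i, c=wotupro) == created
// 3. expunge(p=/snaca/duku_i) == ok
// 4. expunge(p=/snaca) == ok
// 5. etch(p=/pripro_e, c=heslos) == created
// 6. mkfold(p=/slop) == ok
// 7. drop(k=sna) == sleti
// 8. listout(p=/) == [pripro_e, slop/]
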